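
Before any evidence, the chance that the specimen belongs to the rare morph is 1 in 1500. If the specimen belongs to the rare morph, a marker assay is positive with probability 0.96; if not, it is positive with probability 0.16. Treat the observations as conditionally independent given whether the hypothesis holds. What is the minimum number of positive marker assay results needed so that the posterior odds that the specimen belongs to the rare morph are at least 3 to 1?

Prior odds: (1/1500) ÷ (1499/1500) = 1/1499.
Likelihood ratio of a positive = 0.96/0.16 = 6.
Target odds = 3.
Need (1/1499) × 6ⁿ ≥ 3, i.e. 6ⁿ ≥ 4497.
6⁴ = 1296 falls short of 4497 but 6⁵ = 7776 reaches it, so n = 5.

5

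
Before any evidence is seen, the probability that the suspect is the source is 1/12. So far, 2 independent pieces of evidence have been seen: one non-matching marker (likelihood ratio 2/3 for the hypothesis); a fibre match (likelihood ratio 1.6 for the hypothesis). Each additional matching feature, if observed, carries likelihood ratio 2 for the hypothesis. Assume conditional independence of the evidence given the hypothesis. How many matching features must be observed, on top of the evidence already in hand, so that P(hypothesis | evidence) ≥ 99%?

Prior odds = (1/12)/(11/12) = 1/11.
Combined Bayes factor of the evidence already in hand = (2/3) × 1.6 = 16/15.
Odds after that evidence = (1/11) × 16/15 = 16/165.
Target odds = 0.99/0.01 = 99.
Need 2ⁿ ≥ 99 ÷ (16/165) = 1020.9375.
2⁹ = 512 falls short of 1020.9375 but 2¹⁰ = 1024 reaches it, so n = 10.

10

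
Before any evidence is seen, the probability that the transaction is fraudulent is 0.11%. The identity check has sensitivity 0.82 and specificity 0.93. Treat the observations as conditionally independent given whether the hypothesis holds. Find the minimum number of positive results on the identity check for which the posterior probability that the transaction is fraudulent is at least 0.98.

5

Prior odds: 0.0011 ÷ 0.9989 = 11/9989.
False-positive rate = 1 − 0.93 = 0.07; likelihood ratio of a positive = 0.82/0.07 = 82/7.
Target posterior odds = 0.98/0.02 = 49.
Require (82/7)ⁿ ≥ 49 ÷ (11/9989) = 489461/11.
(82/7)⁴ = 45212176/2401 falls short of 489461/11 but (82/7)⁵ ≈220587 reaches it, so n = 5.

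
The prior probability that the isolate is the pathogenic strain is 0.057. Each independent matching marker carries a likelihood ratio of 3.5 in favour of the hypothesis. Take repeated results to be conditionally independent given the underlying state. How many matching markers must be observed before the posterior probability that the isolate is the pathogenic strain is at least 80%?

4

Prior odds: 0.057 ÷ 0.943 = 57/943.
Likelihood ratio per matching marker = 3.5.
Target odds: 0.8 ÷ 0.2 = 4.
Require 3.5ⁿ ≥ 4 ÷ (57/943) = 3772/57.
3.5³ = 42.875 falls short of 3772/57 but 3.5⁴ = 150.0625 reaches it, so n = 4.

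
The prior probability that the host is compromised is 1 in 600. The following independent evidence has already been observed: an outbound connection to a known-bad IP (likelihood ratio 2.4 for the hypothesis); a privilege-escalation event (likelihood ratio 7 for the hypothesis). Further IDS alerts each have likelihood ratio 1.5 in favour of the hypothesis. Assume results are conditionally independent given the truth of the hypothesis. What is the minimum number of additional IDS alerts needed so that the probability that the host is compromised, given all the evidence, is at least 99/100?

Prior odds = (1/600)/(599/600) = 1/599.
Combined Bayes factor of the evidence already in hand = 2.4 × 7 = 16.8.
Odds after that evidence = (1/599) × 16.8 = 84/2995.
Target odds = 0.99/0.01 = 99.
Need 1.5ⁿ ≥ 99 ÷ (84/2995) = 98835/28.
1.5²⁰ ≈3325.26 falls short of 98835/28 but 1.5²¹ ≈4987.89 reaches it, so n = 21.

21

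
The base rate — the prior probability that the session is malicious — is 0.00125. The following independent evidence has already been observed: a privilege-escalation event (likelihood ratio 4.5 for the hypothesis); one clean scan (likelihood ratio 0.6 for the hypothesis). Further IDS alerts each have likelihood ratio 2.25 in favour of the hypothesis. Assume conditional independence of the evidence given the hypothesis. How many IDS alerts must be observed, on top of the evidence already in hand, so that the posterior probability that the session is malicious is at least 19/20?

11

Prior odds = 0.00125/0.99875 = 1/799.
Combined Bayes factor of the evidence already in hand = 4.5 × 0.6 = 2.7.
Odds after that evidence = (1/799) × 2.7 = 27/7990.
Target odds = 0.95/0.05 = 19.
Need 2.25ⁿ ≥ 19 ÷ (27/7990) = 151810/27.
2.25¹⁰ ≈3325.26 falls short of 151810/27 but 2.25¹¹ ≈7481.83 reaches it, so n = 11.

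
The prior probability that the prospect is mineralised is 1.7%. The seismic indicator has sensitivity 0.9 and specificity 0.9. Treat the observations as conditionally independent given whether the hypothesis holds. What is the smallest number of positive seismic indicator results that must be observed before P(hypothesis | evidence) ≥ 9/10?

Prior odds = 0.017/0.983 = 17/983.
False-positive rate = 1 − 0.9 = 0.1; likelihood ratio of a positive = 0.9/0.1 = 9.
Target odds: 0.9 ÷ 0.1 = 9.
Require 9ⁿ ≥ 9 ÷ (17/983) = 8847/17.
9² = 81 falls short of 8847/17 but 9³ = 729 reaches it, so n = 3.

3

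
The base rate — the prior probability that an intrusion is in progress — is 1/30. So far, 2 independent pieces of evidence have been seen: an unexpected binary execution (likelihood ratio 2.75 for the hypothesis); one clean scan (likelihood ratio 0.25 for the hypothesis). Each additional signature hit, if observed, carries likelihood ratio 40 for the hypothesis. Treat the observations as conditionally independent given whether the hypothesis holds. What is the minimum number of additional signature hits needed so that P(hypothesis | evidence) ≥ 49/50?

3

Prior odds = (1/30)/(29/30) = 1/29.
Combined Bayes factor of the evidence already in hand = 2.75 × 0.25 = 0.6875.
Odds after that evidence = (1/29) × 0.6875 = 11/464.
Target odds = 0.98/0.02 = 49.
Need 40ⁿ ≥ 49 ÷ (11/464) = 22736/11.
40² = 1600 falls short of 22736/11 but 40³ = 64000 reaches it, so n = 3.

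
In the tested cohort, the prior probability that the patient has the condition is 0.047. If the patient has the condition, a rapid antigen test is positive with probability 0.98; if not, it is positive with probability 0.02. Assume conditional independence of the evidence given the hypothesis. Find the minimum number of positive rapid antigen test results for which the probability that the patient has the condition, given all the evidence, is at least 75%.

2

Prior odds = 0.047/0.953 = 47/953.
Likelihood ratio of a positive = 0.98/0.02 = 49.
Target odds: 0.75 ÷ 0.25 = 3.
Require 49ⁿ ≥ 3 ÷ (47/953) = 2859/47.
49¹ = 49 falls short of 2859/47 but 49² = 2401 reaches it, so n = 2.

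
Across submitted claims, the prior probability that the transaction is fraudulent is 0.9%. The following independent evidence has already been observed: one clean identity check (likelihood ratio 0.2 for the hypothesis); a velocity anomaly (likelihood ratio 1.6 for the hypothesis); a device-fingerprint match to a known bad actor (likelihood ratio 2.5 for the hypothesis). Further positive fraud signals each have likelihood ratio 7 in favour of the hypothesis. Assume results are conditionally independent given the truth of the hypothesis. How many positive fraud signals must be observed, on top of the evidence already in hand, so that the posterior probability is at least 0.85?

Prior odds = 0.009/0.991 = 9/991.
Combined Bayes factor of the evidence already in hand = 0.2 × 1.6 × 2.5 = 0.8.
Odds after that evidence = (9/991) × 0.8 = 36/4955.
Target odds = 0.85/0.15 = 17/3.
Need 7ⁿ ≥ 17/3 ÷ (36/4955) = 84235/108.
7³ = 343 falls short of 84235/108 but 7⁴ = 2401 reaches it, so n = 4.

4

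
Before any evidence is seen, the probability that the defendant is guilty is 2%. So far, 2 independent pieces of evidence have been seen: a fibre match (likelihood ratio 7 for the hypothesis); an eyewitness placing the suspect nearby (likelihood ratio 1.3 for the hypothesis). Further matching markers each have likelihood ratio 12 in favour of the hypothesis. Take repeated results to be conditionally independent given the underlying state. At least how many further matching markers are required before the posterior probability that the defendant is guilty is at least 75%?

Prior odds = 0.02/0.98 = 1/49.
Combined Bayes factor of the evidence already in hand = 7 × 1.3 = 9.1.
Odds after that evidence = (1/49) × 9.1 = 13/70.
Target odds = 0.75/0.25 = 3.
Need 12ⁿ ≥ 3 ÷ (13/70) = 210/13.
12¹ = 12 falls short of 210/13 but 12² = 144 reaches it, so n = 2.

2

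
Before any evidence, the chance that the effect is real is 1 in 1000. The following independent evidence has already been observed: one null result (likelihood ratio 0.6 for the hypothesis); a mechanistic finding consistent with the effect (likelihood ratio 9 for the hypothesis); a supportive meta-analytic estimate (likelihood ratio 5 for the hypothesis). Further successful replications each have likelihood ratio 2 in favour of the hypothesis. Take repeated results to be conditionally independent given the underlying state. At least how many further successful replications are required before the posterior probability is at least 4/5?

Prior odds = 0.001/0.999 = 1/999.
Combined Bayes factor of the evidence already in hand = 0.6 × 9 × 5 = 27.
Odds after that evidence = (1/999) × 27 = 1/37.
Target odds = 0.8/0.2 = 4.
Need 2ⁿ ≥ 4 ÷ (1/37) = 148.
2⁷ = 128 falls short of 148 but 2⁸ = 256 reaches it, so n = 8.

8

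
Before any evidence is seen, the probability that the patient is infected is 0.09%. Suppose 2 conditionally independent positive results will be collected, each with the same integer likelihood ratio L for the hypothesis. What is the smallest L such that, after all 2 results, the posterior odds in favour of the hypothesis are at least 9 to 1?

Prior odds = 0.0009/0.9991 = 9/9991.
Target odds = 9.
Need L² ≥ 9 ÷ (9/9991) = 9991.
99² = 9801 < 9991 ≤ 10000 = 100², so L = 100.

100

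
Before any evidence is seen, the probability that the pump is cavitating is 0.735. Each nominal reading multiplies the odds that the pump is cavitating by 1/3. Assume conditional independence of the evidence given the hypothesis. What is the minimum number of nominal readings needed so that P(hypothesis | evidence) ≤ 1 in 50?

Prior odds = 0.735/0.265 = 147/53.
Likelihood ratio per nominal reading = 1/3.
Target odds: 0.02 ÷ 0.98 = 1/49.
Require (1/3)ⁿ ≤ 1/49 ÷ (147/53) = 53/7203.
(1/3)⁴ = 1/81 is still above 53/7203 but (1/3)⁵ = 1/243 is at or below it, so n = 5.

5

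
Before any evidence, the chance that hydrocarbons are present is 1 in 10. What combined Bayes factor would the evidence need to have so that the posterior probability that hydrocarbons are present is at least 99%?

891

Prior odds = 0.1/0.9 = 1/9.
Target odds = 0.99/0.01 = 99.
Required Bayes factor = 99 ÷ (1/9) = 891.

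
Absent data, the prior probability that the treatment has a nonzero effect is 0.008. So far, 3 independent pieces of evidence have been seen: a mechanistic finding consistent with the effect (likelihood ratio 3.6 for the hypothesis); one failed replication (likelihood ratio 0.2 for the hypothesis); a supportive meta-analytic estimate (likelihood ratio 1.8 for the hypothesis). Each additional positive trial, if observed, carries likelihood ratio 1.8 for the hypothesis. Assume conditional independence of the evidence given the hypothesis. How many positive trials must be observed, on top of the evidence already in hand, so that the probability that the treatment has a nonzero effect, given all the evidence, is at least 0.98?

15

Prior odds = 0.008/0.992 = 1/124.
Combined Bayes factor of the evidence already in hand = 3.6 × 0.2 × 1.8 = 1.296.
Odds after that evidence = (1/124) × 1.296 = 81/7750.
Target odds = 0.98/0.02 = 49.
Need 1.8ⁿ ≥ 49 ÷ (81/7750) = 379750/81.
1.8¹⁴ ≈3748.13 falls short of 379750/81 but 1.8¹⁵ ≈6746.64 reaches it, so n = 15.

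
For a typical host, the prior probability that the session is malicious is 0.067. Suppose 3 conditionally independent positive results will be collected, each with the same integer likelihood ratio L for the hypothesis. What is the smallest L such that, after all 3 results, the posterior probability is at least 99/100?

Prior odds = 0.067/0.933 = 67/933.
Target odds = 0.99/0.01 = 99.
Need L³ ≥ 99 ÷ (67/933) = 92367/67.
11³ = 1331 < 92367/67 ≤ 1728 = 12³, so L = 12.

12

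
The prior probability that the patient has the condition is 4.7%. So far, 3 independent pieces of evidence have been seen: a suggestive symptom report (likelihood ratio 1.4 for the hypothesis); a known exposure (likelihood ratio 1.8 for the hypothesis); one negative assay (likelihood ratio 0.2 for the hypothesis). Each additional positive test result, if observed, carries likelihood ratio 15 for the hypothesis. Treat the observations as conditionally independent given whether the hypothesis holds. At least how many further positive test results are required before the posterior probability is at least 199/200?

Prior odds = 0.047/0.953 = 47/953.
Combined Bayes factor of the evidence already in hand = 1.4 × 1.8 × 0.2 = 0.504.
Odds after that evidence = (47/953) × 0.504 = 2961/119125.
Target odds = 0.995/0.005 = 199.
Need 15ⁿ ≥ 199 ÷ (2961/119125) = 23705875/2961.
15³ = 3375 falls short of 23705875/2961 but 15⁴ = 50625 reaches it, so n = 4.

4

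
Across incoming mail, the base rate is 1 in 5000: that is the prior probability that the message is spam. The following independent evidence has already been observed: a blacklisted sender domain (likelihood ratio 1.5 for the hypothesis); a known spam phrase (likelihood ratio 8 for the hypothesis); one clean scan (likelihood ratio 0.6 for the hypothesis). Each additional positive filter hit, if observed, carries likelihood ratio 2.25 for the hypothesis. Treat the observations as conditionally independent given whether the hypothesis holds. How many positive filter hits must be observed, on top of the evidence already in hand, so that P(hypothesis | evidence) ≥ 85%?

11

Prior odds = 0.0002/0.9998 = 1/4999.
Combined Bayes factor of the evidence already in hand = 1.5 × 8 × 0.6 = 7.2.
Odds after that evidence = (1/4999) × 7.2 = 36/24995.
Target odds = 0.85/0.15 = 17/3.
Need 2.25ⁿ ≥ 17/3 ÷ (36/24995) = 424915/108.
2.25¹⁰ ≈3325.26 falls short of 424915/108 but 2.25¹¹ ≈7481.83 reaches it, so n = 11.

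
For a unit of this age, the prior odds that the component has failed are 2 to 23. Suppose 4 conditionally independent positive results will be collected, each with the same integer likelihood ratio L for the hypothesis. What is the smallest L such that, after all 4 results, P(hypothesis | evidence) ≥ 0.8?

3

Prior odds = 2/23.
Target odds = 0.8/0.2 = 4.
Need L⁴ ≥ 4 ÷ (2/23) = 46.
2⁴ = 16 < 46 ≤ 81 = 3⁴, so L = 3.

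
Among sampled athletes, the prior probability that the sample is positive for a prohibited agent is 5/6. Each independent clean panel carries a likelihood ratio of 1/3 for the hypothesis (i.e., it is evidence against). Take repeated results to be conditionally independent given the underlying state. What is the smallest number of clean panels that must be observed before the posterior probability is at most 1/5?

3

Prior odds = (5/6)/(1/6) = 5.
Likelihood ratio per clean panel = 1/3.
Target posterior odds = 0.2/0.8 = 0.25.
Need 5 × (1/3)ⁿ ≤ 0.25, i.e. (1/3)ⁿ ≤ 0.05.
(1/3)² = 1/9 is still above 0.05 but (1/3)³ = 1/27 is at or below it, so n = 3.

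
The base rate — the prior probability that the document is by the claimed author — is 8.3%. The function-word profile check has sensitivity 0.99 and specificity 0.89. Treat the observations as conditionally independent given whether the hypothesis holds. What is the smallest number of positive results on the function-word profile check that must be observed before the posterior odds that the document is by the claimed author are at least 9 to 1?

Prior odds: 0.083 ÷ 0.917 = 83/917.
False-positive rate = 1 − 0.89 = 0.11; likelihood ratio of a positive = 0.99/0.11 = 9.
Target odds = 9.
Require 9ⁿ ≥ 9 ÷ (83/917) = 8253/83.
9² = 81 falls short of 8253/83 but 9³ = 729 reaches it, so n = 3.

3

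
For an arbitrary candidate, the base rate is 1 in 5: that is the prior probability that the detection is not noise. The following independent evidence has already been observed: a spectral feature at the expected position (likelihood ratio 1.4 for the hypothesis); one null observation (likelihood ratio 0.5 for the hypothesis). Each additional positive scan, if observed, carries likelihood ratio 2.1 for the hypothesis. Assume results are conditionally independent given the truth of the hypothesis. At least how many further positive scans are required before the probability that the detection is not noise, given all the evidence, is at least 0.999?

Prior odds = 0.2/0.8 = 0.25.
Combined Bayes factor of the evidence already in hand = 1.4 × 0.5 = 0.7.
Odds after that evidence = 0.25 × 0.7 = 0.175.
Target odds = 0.999/0.001 = 999.
Need 2.1ⁿ ≥ 999 ÷ 0.175 = 39960/7.
2.1¹¹ ≈3502.78 falls short of 39960/7 but 2.1¹² ≈7355.83 reaches it, so n = 12.

12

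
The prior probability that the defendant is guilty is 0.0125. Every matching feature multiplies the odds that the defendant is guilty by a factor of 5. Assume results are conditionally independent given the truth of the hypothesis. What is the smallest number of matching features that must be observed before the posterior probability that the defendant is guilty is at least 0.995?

Prior odds: 0.0125 ÷ 0.9875 = 1/79.
Likelihood ratio per matching feature = 5.
Target posterior odds = 0.995/0.005 = 199.
Need (1/79) × 5ⁿ ≥ 199, i.e. 5ⁿ ≥ 15721.
5⁶ = 15625 falls short of 15721 but 5⁷ = 78125 reaches it, so n = 7.

7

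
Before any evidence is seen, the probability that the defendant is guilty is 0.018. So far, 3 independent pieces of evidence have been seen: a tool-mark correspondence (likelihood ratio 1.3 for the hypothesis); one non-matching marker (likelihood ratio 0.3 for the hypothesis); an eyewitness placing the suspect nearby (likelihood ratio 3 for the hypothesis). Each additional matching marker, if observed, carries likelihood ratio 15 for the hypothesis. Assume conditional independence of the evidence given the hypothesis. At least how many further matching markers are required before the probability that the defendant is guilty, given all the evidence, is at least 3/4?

2

Prior odds = 0.018/0.982 = 9/491.
Combined Bayes factor of the evidence already in hand = 1.3 × 0.3 × 3 = 1.17.
Odds after that evidence = (9/491) × 1.17 = 1053/49100.
Target odds = 0.75/0.25 = 3.
Need 15ⁿ ≥ 3 ÷ (1053/49100) = 49100/351.
15¹ = 15 falls short of 49100/351 but 15² = 225 reaches it, so n = 2.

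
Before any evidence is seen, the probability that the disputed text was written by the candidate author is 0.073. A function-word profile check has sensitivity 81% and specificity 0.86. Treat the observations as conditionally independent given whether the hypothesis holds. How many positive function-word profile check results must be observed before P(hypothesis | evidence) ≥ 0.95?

4

Prior odds: 0.073 ÷ 0.927 = 73/927.
False-positive rate = 1 − 0.86 = 0.14; likelihood ratio of a positive = 0.81/0.14 = 81/14.
Target posterior odds = 0.95/0.05 = 19.
Require (81/14)ⁿ ≥ 19 ÷ (73/927) = 17613/73.
(81/14)³ = 531441/2744 falls short of 17613/73 but (81/14)⁴ = 43046721/38416 reaches it, so n = 4.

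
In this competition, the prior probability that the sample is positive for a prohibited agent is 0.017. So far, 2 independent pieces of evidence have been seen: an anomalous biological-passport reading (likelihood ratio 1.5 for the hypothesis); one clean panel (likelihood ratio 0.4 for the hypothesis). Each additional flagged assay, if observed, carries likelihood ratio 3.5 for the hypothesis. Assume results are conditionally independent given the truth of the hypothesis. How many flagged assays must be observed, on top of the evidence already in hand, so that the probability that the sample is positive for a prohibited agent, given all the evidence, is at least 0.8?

5

Prior odds = 0.017/0.983 = 17/983.
Combined Bayes factor of the evidence already in hand = 1.5 × 0.4 = 0.6.
Odds after that evidence = (17/983) × 0.6 = 51/4915.
Target odds = 0.8/0.2 = 4.
Need 3.5ⁿ ≥ 4 ÷ (51/4915) = 19660/51.
3.5⁴ = 150.0625 falls short of 19660/51 but 3.5⁵ = 525.21875 reaches it, so n = 5.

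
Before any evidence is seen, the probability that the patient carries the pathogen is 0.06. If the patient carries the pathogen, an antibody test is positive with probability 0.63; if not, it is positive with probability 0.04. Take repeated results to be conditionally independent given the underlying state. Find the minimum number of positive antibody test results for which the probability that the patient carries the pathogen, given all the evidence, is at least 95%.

Prior odds: 0.06 ÷ 0.94 = 3/47.
Likelihood ratio of a positive = 0.63/0.04 = 15.75.
Target odds: 0.95 ÷ 0.05 = 19.
Require 15.75ⁿ ≥ 19 ÷ (3/47) = 893/3.
15.75² = 248.0625 falls short of 893/3 but 15.75³ = 3906.984375 reaches it, so n = 3.

3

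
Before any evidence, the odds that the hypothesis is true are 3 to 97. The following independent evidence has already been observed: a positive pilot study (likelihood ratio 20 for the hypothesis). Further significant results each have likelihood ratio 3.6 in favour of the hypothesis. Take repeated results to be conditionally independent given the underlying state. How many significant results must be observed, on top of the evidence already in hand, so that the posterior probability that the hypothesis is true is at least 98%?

4

Prior odds = 3/97.
Bayes factor of the evidence already in hand = 20.
Odds after that evidence = (3/97) × 20 = 60/97.
Target odds = 0.98/0.02 = 49.
Need 3.6ⁿ ≥ 49 ÷ (60/97) = 4753/60.
3.6³ = 46.656 falls short of 4753/60 but 3.6⁴ = 167.9616 reaches it, so n = 4.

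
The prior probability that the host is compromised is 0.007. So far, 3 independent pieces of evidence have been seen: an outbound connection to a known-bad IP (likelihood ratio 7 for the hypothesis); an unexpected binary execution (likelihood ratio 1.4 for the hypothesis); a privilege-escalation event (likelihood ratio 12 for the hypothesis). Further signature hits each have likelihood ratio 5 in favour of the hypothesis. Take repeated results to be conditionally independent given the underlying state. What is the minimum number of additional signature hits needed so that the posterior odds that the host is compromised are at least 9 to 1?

Prior odds = 0.007/0.993 = 7/993.
Combined Bayes factor of the evidence already in hand = 7 × 1.4 × 12 = 117.6.
Odds after that evidence = (7/993) × 117.6 = 1372/1655.
Target odds = 9.
Need 5ⁿ ≥ 9 ÷ (1372/1655) = 14895/1372.
5¹ = 5 falls short of 14895/1372 but 5² = 25 reaches it, so n = 2.

2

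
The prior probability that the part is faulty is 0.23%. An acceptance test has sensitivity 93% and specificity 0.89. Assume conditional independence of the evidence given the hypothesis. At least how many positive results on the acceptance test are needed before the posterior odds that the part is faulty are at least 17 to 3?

Prior odds: 0.0023 ÷ 0.9977 = 23/9977.
False-positive rate = 1 − 0.89 = 0.11; likelihood ratio of a positive = 0.93/0.11 = 93/11.
Target odds = 17/3.
Require (93/11)ⁿ ≥ 17/3 ÷ (23/9977) = 169609/69.
(93/11)³ = 804357/1331 falls short of 169609/69 but (93/11)⁴ = 74805201/14641 reaches it, so n = 4.

4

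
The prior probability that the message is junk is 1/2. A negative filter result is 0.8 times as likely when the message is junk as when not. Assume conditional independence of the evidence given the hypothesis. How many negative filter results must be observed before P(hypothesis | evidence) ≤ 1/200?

24

Prior odds: 0.5 ÷ 0.5 = 1.
Likelihood ratio per negative filter result = 0.8.
Target posterior odds = 0.005/0.995 = 1/199.
Require 0.8ⁿ ≤ 1/199 ÷ 1 = 1/199.
0.8²³ ≈0.00590296 is still above 1/199 but 0.8²⁴ ≈0.00472237 is at or below it, so n = 24.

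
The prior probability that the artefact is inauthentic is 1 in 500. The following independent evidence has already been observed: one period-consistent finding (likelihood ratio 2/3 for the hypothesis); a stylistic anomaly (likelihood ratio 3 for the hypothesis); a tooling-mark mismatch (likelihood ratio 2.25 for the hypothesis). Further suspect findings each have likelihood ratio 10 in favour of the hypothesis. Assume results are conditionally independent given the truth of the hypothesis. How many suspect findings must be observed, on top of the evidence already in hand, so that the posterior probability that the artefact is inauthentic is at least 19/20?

4

Prior odds = 0.002/0.998 = 1/499.
Combined Bayes factor of the evidence already in hand = (2/3) × 3 × 2.25 = 4.5.
Odds after that evidence = (1/499) × 4.5 = 9/998.
Target odds = 0.95/0.05 = 19.
Need 10ⁿ ≥ 19 ÷ (9/998) = 18962/9.
10³ = 1000 falls short of 18962/9 but 10⁴ = 10000 reaches it, so n = 4.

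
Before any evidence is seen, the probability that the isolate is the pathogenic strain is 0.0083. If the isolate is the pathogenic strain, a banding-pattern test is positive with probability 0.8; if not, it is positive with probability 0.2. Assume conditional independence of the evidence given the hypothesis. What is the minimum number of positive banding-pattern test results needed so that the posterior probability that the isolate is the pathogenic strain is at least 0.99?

Prior odds = 0.0083/0.9917 = 83/9917.
Likelihood ratio of a positive = 0.8/0.2 = 4.
Target posterior odds = 0.99/0.01 = 99.
Require 4ⁿ ≥ 99 ÷ (83/9917) = 981783/83.
4⁶ = 4096 falls short of 981783/83 but 4⁷ = 16384 reaches it, so n = 7.

7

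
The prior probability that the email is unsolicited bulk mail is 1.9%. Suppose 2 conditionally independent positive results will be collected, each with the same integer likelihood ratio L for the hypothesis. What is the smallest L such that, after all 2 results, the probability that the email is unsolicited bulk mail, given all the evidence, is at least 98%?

51

Prior odds = 0.019/0.981 = 19/981.
Target odds = 0.98/0.02 = 49.
Need L² ≥ 49 ÷ (19/981) = 48069/19.
50² = 2500 < 48069/19 ≤ 2601 = 51², so L = 51.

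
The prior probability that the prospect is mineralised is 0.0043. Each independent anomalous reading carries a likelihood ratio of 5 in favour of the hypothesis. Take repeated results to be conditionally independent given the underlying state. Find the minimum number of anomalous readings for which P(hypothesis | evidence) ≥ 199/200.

Prior odds: 0.0043 ÷ 0.9957 = 43/9957.
Likelihood ratio per anomalous reading = 5.
Target odds: 0.995 ÷ 0.005 = 199.
Need (43/9957) × 5ⁿ ≥ 199, i.e. 5ⁿ ≥ 1981443/43.
5⁶ = 15625 falls short of 1981443/43 but 5⁷ = 78125 reaches it, so n = 7.

7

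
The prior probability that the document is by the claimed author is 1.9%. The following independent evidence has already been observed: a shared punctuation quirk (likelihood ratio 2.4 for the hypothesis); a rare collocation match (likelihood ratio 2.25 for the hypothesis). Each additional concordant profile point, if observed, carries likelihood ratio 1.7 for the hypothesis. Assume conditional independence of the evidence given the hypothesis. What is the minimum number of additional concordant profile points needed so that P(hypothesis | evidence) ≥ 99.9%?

Prior odds = 0.019/0.981 = 19/981.
Combined Bayes factor of the evidence already in hand = 2.4 × 2.25 = 5.4.
Odds after that evidence = (19/981) × 5.4 = 57/545.
Target odds = 0.999/0.001 = 999.
Need 1.7ⁿ ≥ 999 ÷ (57/545) = 181485/19.
1.7¹⁷ ≈8272.4 falls short of 181485/19 but 1.7¹⁸ ≈14063.1 reaches it, so n = 18.

18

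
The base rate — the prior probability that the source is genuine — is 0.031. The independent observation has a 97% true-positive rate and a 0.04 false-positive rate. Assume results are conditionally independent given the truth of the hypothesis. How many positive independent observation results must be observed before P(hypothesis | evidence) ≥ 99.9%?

4

Prior odds: 0.031 ÷ 0.969 = 31/969.
Likelihood ratio of a positive result = 0.97/0.04 = 24.25.
Target odds: 0.999 ÷ 0.001 = 999.
Need (31/969) × 24.25ⁿ ≥ 999, i.e. 24.25ⁿ ≥ 968031/31.
24.25³ = 912673/64 falls short of 968031/31 but 24.25⁴ = 88529281/256 reaches it, so n = 4.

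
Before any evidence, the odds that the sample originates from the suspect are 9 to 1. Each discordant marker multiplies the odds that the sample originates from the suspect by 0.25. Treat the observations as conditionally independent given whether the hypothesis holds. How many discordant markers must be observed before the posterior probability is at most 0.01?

5

Prior odds = 9.
Likelihood ratio per discordant marker = 0.25.
Target odds: 0.01 ÷ 0.99 = 1/99.
Require 0.25ⁿ ≤ 1/99 ÷ 9 = 1/891.
0.25⁴ = 0.00390625 is still above 1/891 but 0.25⁵ = 1/1024 is at or below it, so n = 5.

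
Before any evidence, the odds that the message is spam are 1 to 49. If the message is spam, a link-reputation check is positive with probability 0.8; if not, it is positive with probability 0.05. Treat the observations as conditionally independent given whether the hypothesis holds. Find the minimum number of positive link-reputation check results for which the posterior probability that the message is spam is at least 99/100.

4

Prior odds = 1/49.
Likelihood ratio of a positive = 0.8/0.05 = 16.
Target posterior odds = 0.99/0.01 = 99.
Need (1/49) × 16ⁿ ≥ 99, i.e. 16ⁿ ≥ 4851.
16³ = 4096 falls short of 4851 but 16⁴ = 65536 reaches it, so n = 4.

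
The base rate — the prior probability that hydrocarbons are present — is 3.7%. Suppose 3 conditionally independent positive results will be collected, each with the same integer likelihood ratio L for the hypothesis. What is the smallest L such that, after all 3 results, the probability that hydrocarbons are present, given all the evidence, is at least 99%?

Prior odds = 0.037/0.963 = 37/963.
Target odds = 0.99/0.01 = 99.
Need L³ ≥ 99 ÷ (37/963) = 95337/37.
13³ = 2197 < 95337/37 ≤ 2744 = 14³, so L = 14.

14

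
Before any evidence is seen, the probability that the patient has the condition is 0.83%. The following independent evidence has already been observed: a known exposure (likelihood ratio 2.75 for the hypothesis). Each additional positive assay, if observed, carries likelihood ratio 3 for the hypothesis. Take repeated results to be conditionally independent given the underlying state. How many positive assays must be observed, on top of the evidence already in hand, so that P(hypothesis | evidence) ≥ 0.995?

9

Prior odds = 0.0083/0.9917 = 83/9917.
Bayes factor of the evidence already in hand = 2.75.
Odds after that evidence = (83/9917) × 2.75 = 913/39668.
Target odds = 0.995/0.005 = 199.
Need 3ⁿ ≥ 199 ÷ (913/39668) = 7893932/913.
3⁸ = 6561 falls short of 7893932/913 but 3⁹ = 19683 reaches it, so n = 9.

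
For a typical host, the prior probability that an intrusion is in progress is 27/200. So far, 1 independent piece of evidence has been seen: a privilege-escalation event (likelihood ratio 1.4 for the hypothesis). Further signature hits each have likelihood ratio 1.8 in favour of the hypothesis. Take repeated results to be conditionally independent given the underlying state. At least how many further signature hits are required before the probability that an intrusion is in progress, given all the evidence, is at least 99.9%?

Prior odds = 0.135/0.865 = 27/173.
Bayes factor of the evidence already in hand = 1.4.
Odds after that evidence = (27/173) × 1.4 = 189/865.
Target odds = 0.999/0.001 = 999.
Need 1.8ⁿ ≥ 999 ÷ (189/865) = 32005/7.
1.8¹⁴ ≈3748.13 falls short of 32005/7 but 1.8¹⁵ ≈6746.64 reaches it, so n = 15.

15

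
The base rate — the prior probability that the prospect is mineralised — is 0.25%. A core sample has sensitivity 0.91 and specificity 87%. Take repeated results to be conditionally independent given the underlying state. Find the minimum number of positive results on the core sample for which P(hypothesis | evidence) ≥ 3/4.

4

Prior odds = 0.0025/0.9975 = 1/399.
False-positive rate = 1 − 0.87 = 0.13; likelihood ratio of a positive = 0.91/0.13 = 7.
Target posterior odds = 0.75/0.25 = 3.
Require 7ⁿ ≥ 3 ÷ (1/399) = 1197.
7³ = 343 falls short of 1197 but 7⁴ = 2401 reaches it, so n = 4.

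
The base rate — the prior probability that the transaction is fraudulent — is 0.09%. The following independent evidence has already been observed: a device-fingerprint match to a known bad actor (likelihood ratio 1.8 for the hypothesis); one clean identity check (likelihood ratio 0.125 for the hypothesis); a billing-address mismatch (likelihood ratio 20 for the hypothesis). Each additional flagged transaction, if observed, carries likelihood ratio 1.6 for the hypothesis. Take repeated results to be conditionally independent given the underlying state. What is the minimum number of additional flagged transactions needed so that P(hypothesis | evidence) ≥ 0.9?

17

Prior odds = 0.0009/0.9991 = 9/9991.
Combined Bayes factor of the evidence already in hand = 1.8 × 0.125 × 20 = 4.5.
Odds after that evidence = (9/9991) × 4.5 = 81/19982.
Target odds = 0.9/0.1 = 9.
Need 1.6ⁿ ≥ 9 ÷ (81/19982) = 19982/9.
1.6¹⁶ ≈1844.67 falls short of 19982/9 but 1.6¹⁷ ≈2951.48 reaches it, so n = 17.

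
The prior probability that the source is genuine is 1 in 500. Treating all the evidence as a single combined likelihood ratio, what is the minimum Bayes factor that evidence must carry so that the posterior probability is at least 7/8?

3493

Prior odds = 0.002/0.998 = 1/499.
Target odds = 0.875/0.125 = 7.
Required Bayes factor = 7 ÷ (1/499) = 3493.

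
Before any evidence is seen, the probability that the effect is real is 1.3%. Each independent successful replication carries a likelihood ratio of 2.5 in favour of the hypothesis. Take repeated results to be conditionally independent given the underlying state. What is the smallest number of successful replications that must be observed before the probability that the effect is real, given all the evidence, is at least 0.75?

6

Prior odds = 0.013/0.987 = 13/987.
Likelihood ratio per successful replication = 2.5.
Target posterior odds = 0.75/0.25 = 3.
Require 2.5ⁿ ≥ 3 ÷ (13/987) = 2961/13.
2.5⁵ = 97.65625 falls short of 2961/13 but 2.5⁶ = 244.140625 reaches it, so n = 6.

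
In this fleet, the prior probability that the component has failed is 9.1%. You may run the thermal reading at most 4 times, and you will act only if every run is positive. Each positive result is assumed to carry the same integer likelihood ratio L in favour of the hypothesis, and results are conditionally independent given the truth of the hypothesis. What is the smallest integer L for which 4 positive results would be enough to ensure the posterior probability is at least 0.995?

Prior odds = 0.091/0.909 = 91/909.
Target odds = 0.995/0.005 = 199.
Need L⁴ ≥ 199 ÷ (91/909) = 180891/91.
6⁴ = 1296 < 180891/91 ≤ 2401 = 7⁴, so L = 7.

7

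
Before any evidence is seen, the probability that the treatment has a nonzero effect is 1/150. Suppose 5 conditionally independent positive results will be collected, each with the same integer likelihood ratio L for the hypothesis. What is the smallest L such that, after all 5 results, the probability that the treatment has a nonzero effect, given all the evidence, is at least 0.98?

Prior odds = (1/150)/(149/150) = 1/149.
Target odds = 0.98/0.02 = 49.
Need L⁵ ≥ 49 ÷ (1/149) = 7301.
5⁵ = 3125 < 7301 ≤ 7776 = 6⁵, so L = 6.

6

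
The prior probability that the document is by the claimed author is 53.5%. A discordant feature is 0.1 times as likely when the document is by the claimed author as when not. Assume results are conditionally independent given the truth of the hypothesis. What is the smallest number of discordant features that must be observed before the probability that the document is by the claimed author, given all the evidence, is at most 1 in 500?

3

Prior odds = 0.535/0.465 = 107/93.
Likelihood ratio per discordant feature = 0.1.
Target odds: 0.002 ÷ 0.998 = 1/499.
Need (107/93) × 0.1ⁿ ≤ 1/499, i.e. 0.1ⁿ ≤ 93/53393.
0.1² = 0.01 is still above 93/53393 but 0.1³ = 0.001 is at or below it, so n = 3.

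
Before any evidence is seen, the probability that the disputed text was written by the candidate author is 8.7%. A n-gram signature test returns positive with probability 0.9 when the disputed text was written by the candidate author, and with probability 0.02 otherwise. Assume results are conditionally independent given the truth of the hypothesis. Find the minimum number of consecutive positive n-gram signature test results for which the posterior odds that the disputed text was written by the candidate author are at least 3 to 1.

Prior odds = 0.087/0.913 = 87/913.
Likelihood ratio of a positive result = 0.9/0.02 = 45.
Target odds = 3.
Need (87/913) × 45ⁿ ≥ 3, i.e. 45ⁿ ≥ 913/29.
45¹ = 45, which meets the required 913/29; so n = 1.

1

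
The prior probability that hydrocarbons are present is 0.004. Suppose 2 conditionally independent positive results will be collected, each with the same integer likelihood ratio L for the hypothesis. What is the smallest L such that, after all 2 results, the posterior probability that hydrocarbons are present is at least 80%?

Prior odds = 0.004/0.996 = 1/249.
Target odds = 0.8/0.2 = 4.
Need L² ≥ 4 ÷ (1/249) = 996.
31² = 961 < 996 ≤ 1024 = 32², so L = 32.

32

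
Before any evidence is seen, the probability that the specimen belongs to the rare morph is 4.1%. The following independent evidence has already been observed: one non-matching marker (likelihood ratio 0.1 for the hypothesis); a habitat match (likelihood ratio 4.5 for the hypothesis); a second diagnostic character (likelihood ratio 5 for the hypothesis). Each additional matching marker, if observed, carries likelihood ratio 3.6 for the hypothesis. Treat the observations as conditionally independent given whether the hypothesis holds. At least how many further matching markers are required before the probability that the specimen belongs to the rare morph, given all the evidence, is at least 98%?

Prior odds = 0.041/0.959 = 41/959.
Combined Bayes factor of the evidence already in hand = 0.1 × 4.5 × 5 = 2.25.
Odds after that evidence = (41/959) × 2.25 = 369/3836.
Target odds = 0.98/0.02 = 49.
Need 3.6ⁿ ≥ 49 ÷ (369/3836) = 187964/369.
3.6⁴ = 167.9616 falls short of 187964/369 but 3.6⁵ = 604.66176 reaches it, so n = 5.

5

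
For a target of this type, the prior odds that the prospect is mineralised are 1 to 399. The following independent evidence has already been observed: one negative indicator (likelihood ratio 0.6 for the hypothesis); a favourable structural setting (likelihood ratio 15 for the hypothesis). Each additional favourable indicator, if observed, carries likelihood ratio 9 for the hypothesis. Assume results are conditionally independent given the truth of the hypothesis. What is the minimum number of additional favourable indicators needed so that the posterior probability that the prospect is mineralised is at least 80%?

Prior odds = 1/399.
Combined Bayes factor of the evidence already in hand = 0.6 × 15 = 9.
Odds after that evidence = (1/399) × 9 = 3/133.
Target odds = 0.8/0.2 = 4.
Need 9ⁿ ≥ 4 ÷ (3/133) = 532/3.
9² = 81 falls short of 532/3 but 9³ = 729 reaches it, so n = 3.

3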